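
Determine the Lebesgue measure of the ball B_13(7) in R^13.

The n-ball volume is π^(n/2)·r^n/Γ(n/2+1). With n=13, r=7: V = 1771684761728·π^6/19305 ≈ 8.82299e+10.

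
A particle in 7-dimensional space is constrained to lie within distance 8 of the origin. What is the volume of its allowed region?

Volume = π^{7/2}·(8)^7/Γ(9/2) = 33554432·π^3/105 ≈ 9.90855e+06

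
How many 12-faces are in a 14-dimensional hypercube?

An n-cube has C(n,k)·2^(n-k) k-faces. Here C(14,12)·2^2 = 91·4 = 364.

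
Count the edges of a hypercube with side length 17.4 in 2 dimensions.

Each of the 2^2 = 4 vertices has degree 2; total edges = 2·2^2/2 = 4.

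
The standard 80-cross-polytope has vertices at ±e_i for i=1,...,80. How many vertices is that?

Number of vertices = 2n = 160.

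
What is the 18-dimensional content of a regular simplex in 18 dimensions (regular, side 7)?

V_18 = √(19) · 7^18 / (18! · 2^(18/2)) ≈ 0.00216536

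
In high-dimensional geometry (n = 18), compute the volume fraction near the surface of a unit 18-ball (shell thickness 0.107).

1 - (1-0.107)^18 ≈ 0.869585 ≈ 86.96%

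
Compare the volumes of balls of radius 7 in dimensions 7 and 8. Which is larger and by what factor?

V_7(7) ≈ 3.89105e+06, V_8(7) ≈ 2.33977e+07. The 8-ball is larger by a factor of 6.013.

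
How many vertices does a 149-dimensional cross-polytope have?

The vertices are ±e_1, ..., ±e_149, so there are 2·149 = 298.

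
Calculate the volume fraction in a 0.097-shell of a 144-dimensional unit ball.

Shell fraction = 1 - (1-0.097)^144 ≈ 0.9999995841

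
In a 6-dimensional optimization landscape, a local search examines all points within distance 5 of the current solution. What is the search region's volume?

V_6(5) = π^(6/2) · (5)^6 / Γ(6/2 + 1) = 15625·π^3/6 ≈ 80745.5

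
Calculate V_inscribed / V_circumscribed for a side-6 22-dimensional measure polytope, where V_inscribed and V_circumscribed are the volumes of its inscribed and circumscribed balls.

V_in / V_out = (r_in/r_out)^22 = (1/√22)^22 = 22^(-22/2) ≈ 1.7114e-15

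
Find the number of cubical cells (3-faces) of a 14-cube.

f_3(14-cube) = (14 choose 3) · 2^11 = 745472.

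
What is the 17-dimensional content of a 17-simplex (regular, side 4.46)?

V = (4.46^17 / 17!) · √((17+1) / 2^17) ≈ 3.60168e-06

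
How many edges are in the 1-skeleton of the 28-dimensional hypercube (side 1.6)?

Number of 1-faces = C(28,1)·2^(28-1) = 28·134217728 = 3758096384.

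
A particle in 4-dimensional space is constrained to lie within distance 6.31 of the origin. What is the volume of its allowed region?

V_4(6.31) = π^(4/2) · (6.31)^4 / Γ(4/2 + 1) ≈ 7823.25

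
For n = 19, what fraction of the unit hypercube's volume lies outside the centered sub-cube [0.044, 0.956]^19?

Shell fraction = 1 - (1-0.088)^19 ≈ 0.826259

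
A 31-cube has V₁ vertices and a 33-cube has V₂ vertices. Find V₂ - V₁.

V₁ = 2^31 = 2147483648. V₂ = 2^33 = 8589934592. V₂ - V₁ = 6442450944.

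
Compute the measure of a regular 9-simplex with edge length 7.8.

For a regular n-simplex with edge a, V = (a^n / n!)·√((n+1)/2^n). With a=7.8, n=9: V ≈ 41.1579.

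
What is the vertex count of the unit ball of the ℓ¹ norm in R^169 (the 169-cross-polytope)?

An n-cross-polytope has 2n vertices; here n = 169, giving 338.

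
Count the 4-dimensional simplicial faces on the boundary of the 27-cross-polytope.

Each 4-face is the convex hull of 5 vertices, one chosen as ±e_i from each of 5 distinct axes: 2^5·C(27,5) = 2583360.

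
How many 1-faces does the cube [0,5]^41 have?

An n-cube has n·2^(n-1) edges. With n = 41: 41·1099511627776 = 45079976738816.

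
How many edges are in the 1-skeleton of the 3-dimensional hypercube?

An n-cube has n·2^(n-1) edges. With n = 3: 3·4 = 12.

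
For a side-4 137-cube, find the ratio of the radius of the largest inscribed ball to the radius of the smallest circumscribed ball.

r_in = 4/2 (half the side); r_out = 4√137/2 (half the diagonal). Ratio = 1/√137 ≈ 0.0854358.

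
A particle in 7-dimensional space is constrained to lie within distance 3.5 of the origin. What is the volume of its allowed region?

The n-ball volume is π^(n/2)·r^n/Γ(n/2+1). With n=7, r=3.5: V = 117649·π^3/120 ≈ 30398.8.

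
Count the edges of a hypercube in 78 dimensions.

Each of the 2^78 = 302231454903657293676544 vertices has degree 78; total edges = 78·2^78/2 = 11787026741242634453385216.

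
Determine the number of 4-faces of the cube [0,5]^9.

f_4(9-cube) = (9 choose 4) · 2^5 = 4032.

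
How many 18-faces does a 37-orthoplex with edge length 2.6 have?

An n-cross-polytope has 2^(k+1)·C(n,k+1) k-faces. Here 2^19·C(37,19) = 524288·17672631900 = 9265548833587200.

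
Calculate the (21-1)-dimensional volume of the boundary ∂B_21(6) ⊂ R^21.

|∂B_21(6)| = 92442129447518208·π^10/8083075 ≈ 1.07101e+15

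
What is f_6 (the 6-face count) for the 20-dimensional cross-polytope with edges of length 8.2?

Each 6-face is the convex hull of 7 vertices, one chosen as ±e_i from each of 7 distinct axes: 2^7·C(20,7) = 9922560.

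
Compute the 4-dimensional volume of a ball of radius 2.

Volume = π^{4/2}·(2)^4/Γ(3) = 8·π^2 ≈ 78.9568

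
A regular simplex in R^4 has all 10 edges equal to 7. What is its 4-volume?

V = (7^4 / 4!) · √((4+1) / 2^4) ≈ 55.925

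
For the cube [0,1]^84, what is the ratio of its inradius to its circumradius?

For an n-cube of any side s, the inradius is s/2 and the circumradius is s√n/2, so the ratio is 1/√84 ≈ 0.109109.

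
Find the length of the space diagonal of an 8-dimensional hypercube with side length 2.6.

The space diagonal of an n-cube of side s is s√n. Here 2.6·√8 ≈ 7.35391.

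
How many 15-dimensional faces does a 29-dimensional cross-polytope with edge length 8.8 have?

An n-cross-polytope has 2^(k+1)·C(n,k+1) k-faces. Here 2^16·C(29,16) = 65536·67863915 = 4447529533440.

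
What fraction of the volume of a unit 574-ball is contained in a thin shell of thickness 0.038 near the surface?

V(inner)/V(outer) = ((1-0.038)/1)^574 ≈ 2.2e-10, so the shell fraction is 1 - 2.2e-10.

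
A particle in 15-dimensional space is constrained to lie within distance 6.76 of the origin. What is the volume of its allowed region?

Volume = π^{15/2}·(6.76)^15/Γ(17/2) ≈ 1.07308e+12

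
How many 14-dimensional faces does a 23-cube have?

Number of 14-faces = C(23,14) · 2^(23-14) = 817190 · 512 = 418401280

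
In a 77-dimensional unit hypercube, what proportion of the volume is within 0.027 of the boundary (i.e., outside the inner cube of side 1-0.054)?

Shell fraction = 1 - (1-0.054)^77 ≈ 0.986081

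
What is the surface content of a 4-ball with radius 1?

|∂B_4(1)| = 2·π^2 ≈ 19.7392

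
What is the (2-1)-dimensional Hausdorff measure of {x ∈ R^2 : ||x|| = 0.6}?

|∂B_2(0.6)| = 2πr = 2π·0.6 ≈ 3.76991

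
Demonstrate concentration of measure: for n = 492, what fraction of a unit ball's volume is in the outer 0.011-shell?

1 - (1-0.011)^492 ≈ 0.995669 ≈ 99.57%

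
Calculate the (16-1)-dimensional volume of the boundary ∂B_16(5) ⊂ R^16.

|∂B_16(5)| = 6103515625·π^8/504 ≈ 1.14908e+11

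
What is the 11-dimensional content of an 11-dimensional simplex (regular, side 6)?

V_11 = √(12) · 6^11 / (11! · 2^(11/2)) ≈ 0.695719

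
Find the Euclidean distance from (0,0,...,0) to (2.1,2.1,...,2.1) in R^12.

Diagonal = √12 · 2.1 ≈ 7.27461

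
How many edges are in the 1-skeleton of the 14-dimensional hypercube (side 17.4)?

Number of 1-faces = C(14,1)·2^(14-1) = 14·8192 = 114688.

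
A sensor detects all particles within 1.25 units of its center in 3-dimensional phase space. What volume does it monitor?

The n-ball volume is π^(n/2)·r^n/Γ(n/2+1). With n=3, r=1.25: V ≈ 8.18123.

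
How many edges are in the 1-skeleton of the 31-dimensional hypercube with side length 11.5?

The 31-cube has n·2^(n-1) = 31·2^30 = 31·1073741824 = 33285996544 edges.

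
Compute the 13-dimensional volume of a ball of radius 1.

V_13(1) = π^(13/2) · (1)^13 / Γ(13/2 + 1) = 128·π^6/135135 ≈ 0.910629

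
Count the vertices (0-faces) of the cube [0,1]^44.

An n-cube has 2^n vertices; for n = 44 that is 2^44 = 17592186044416.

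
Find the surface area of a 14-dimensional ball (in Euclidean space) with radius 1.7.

The surface area of an n-ball is 2π^(n/2) r^(n-1) / Γ(n/2). For n=14, r=1.7: 8309.65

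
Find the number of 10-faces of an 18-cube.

f_10(18-cube) = (18 choose 10) · 2^8 = 11202048.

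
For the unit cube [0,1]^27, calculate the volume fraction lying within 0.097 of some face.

The inner cube has side 1-2·0.097 = 0.806 and volume (0.806)^27 ≈ 0.002958, so the shell holds 0.997042 of the volume.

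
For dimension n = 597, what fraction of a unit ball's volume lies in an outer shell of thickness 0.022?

1 - (1-0.022)^597 ≈ 0.9999982928 ≈ 99.999829%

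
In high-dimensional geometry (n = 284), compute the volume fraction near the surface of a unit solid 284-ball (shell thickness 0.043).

1 - (1-0.043)^284 ≈ 0.9999962069 ≈ 99.999621%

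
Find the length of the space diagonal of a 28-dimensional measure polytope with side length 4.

||(4,4,...,4)|| = √(28)·4 ≈ 21.166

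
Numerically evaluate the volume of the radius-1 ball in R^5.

V_5(1) = π^(5/2) · (1)^5 / Γ(5/2 + 1) = 8·π^2/15 ≈ 5.26379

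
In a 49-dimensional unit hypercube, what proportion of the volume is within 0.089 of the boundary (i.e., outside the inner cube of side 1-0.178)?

The inner cube has side 1-2·0.089 = 0.822 and volume (0.822)^49 ≈ 6.741e-05, so the shell holds 0.999933 of the volume.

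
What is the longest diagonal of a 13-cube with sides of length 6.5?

||(6.5,6.5,...,6.5)|| = √(13)·6.5 ≈ 23.4361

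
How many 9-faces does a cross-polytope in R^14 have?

f_9(14-orthoplex) = 2^10 · (14 choose 10) = 1025024.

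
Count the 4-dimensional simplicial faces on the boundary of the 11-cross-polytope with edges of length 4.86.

An n-cross-polytope has 2^(k+1)·C(n,k+1) k-faces. Here 2^5·C(11,5) = 32·462 = 14784.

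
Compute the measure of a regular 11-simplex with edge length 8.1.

Volume = 8.1^11 · √(12/2^11) / 11! ≈ 18.8845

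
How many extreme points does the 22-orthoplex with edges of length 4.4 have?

Number of vertices = 2n = 44.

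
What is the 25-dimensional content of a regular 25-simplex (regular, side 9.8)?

Volume = 9.8^25 · √(26/2^25) / 25! ≈ 0.000342466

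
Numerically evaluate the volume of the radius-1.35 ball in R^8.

The n-ball volume is π^(n/2)·r^n/Γ(n/2+1). With n=8, r=1.35: V ≈ 44.7774.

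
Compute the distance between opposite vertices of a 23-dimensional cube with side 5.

d = √(5² + 5² + ... + 5²) [23 terms] = √(23·5²) = 5√23 ≈ 23.9792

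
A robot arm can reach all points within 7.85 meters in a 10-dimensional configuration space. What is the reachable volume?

The n-ball volume is π^(n/2)·r^n/Γ(n/2+1). With n=10, r=7.85: V ≈ 2.26602e+09.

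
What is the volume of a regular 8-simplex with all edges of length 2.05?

V_8 = √(9) · 2.05^8 / (8! · 2^(8/2)) ≈ 0.00145048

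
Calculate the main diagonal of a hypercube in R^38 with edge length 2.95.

||(2.95,2.95,...,2.95)|| = √(38)·2.95 ≈ 18.185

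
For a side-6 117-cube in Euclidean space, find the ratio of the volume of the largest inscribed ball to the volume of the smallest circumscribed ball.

V_in / V_out = (r_in/r_out)^117 = (1/√117)^117 = 117^(-117/2) ≈ 1.02595e-121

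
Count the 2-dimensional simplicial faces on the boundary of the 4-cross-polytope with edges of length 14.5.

f_2(4-orthoplex) = 2^3 · (4 choose 3) = 32.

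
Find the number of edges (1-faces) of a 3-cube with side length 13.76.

f_1(3-cube) = (3 choose 1) · 2^2 = 12.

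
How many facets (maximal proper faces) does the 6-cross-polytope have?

Number of 5-faces = 2^(5+1) · C(6,5+1) = 64 · 1 = 64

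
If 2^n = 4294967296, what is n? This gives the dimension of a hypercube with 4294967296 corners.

The n-cube has 2^n vertices, and 4294967296 = 2^32, so n = 32.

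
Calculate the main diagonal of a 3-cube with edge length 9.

Diagonal = √3 · 9 ≈ 15.5885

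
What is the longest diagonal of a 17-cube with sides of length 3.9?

The space diagonal of an n-cube of side s is s√n. Here 3.9·√17 ≈ 16.0801.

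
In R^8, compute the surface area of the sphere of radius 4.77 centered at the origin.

S_8(4.77) = 2·π^(8/2)·(4.77)^7 / Γ(8/2) ≈ 1.82434e+06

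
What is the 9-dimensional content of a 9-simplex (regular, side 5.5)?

V = (5.5^9 / 9!) · √((9+1) / 2^9) ≈ 1.77364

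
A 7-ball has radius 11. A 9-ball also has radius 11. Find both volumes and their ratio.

V_7(11.0) ≈ 9.20723e+07. V_9(11.0) ≈ 7.77771e+09. Ratio V_7/V_9 ≈ 0.01184.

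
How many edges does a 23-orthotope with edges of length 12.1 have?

Number of 1-faces = C(23,1)·2^(23-1) = 23·4194304 = 96468992.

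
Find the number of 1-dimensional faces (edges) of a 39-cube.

The 39-cube has n·2^(n-1) = 39·2^38 = 39·274877906944 = 10720238370816 edges.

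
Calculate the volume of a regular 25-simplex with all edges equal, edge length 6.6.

V = (6.6^25 / 25!) · √((25+1) / 2^25) ≈ 1.74809e-08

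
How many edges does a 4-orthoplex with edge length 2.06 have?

f_1(4-orthoplex) = 2^2 · (4 choose 2) = 24.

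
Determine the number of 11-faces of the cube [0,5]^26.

Number of 11-faces = C(26,11) · 2^(26-11) = 7726160 · 32768 = 253170810880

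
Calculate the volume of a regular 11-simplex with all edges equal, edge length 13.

V_11 = √(12) · 13^11 / (11! · 2^(11/2)) ≈ 3436.74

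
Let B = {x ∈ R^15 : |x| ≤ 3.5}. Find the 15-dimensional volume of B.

Volume = π^{15/2}·(3.5)^15/Γ(17/2) = 678223072849·π^7/37065600 ≈ 5.52651e+07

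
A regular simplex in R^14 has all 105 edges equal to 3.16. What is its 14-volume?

For a regular n-simplex with edge a, V = (a^n / n!)·√((n+1)/2^n). With a=3.16, n=14: V ≈ 3.43595e-06.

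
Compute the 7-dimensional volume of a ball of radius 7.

V = 1882384·π^3/15 ≈ 3.89105e+06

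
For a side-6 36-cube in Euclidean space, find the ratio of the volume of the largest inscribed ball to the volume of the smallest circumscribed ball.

Volume scales as r^n, and r_in/r_out = 1/√36, giving (1/√36)^36 ≈ 9.69516e-29.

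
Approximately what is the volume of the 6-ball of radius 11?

The n-ball volume is π^(n/2)·r^n/Γ(n/2+1). With n=6, r=11: V = 1771561·π^3/6 ≈ 9.15492e+06.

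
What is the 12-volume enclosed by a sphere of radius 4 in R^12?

The n-ball volume is π^(n/2)·r^n/Γ(n/2+1). With n=12, r=4: V = 1048576·π^6/45 ≈ 2.2402e+07.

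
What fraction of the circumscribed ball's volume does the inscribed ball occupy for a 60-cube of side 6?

The radii are 6/2 and 6√60/2, so the volume ratio is (1/√60)^60 = 60^{-60/2} ≈ 4.52337e-54.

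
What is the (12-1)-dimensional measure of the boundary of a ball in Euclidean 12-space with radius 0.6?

The surface area of an n-ball is 2π^(n/2) r^(n-1) / Γ(n/2). For n=12, r=0.6: 0.0581315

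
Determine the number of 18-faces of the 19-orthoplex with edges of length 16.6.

f_18(19-orthoplex) = 2^19 · (19 choose 19) = 524288.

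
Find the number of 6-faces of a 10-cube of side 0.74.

Number of 6-faces = C(10,6) · 2^(10-6) = 210 · 16 = 3360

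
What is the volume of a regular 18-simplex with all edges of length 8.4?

V_18 = √(19) · 8.4^18 / (18! · 2^(18/2)) ≈ 0.0576492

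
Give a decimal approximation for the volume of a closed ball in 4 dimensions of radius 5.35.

The n-ball volume is π^(n/2)·r^n/Γ(n/2+1). With n=4, r=5.35: V ≈ 4042.82.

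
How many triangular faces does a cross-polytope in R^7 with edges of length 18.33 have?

f_2(7-orthoplex) = 2^3 · (7 choose 3) = 280.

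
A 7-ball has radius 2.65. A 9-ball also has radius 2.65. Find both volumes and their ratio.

V_7(2.65) ≈ 4336.12. V_9(2.65) ≈ 21258.4. Ratio V_7/V_9 ≈ 0.204.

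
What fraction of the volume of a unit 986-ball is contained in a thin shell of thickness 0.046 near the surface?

V(inner)/V(outer) = ((1-0.046)/1)^986 ≈ 6.834e-21, so the shell fraction is 1 - 6.834e-21.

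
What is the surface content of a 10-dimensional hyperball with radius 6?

S = n·V_n(r)/r = 10·V_10(6)/6 (volume-to-surface relation), giving 839808·π^5 ≈ 2.56998e+08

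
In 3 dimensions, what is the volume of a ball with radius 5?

V = 500·π/3 ≈ 523.599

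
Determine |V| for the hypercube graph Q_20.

The 20-cube has 2^20 = 1048576 vertices.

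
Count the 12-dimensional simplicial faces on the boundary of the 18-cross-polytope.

Each 12-face is the convex hull of 13 vertices, one chosen as ±e_i from each of 13 distinct axes: 2^13·C(18,13) = 70189056.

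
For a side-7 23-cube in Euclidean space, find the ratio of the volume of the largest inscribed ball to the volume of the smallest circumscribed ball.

V_in/V_out = n^(-n/2) = 23^(-23/2) ≈ 2.18842e-16.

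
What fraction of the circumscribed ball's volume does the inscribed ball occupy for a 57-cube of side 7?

The radii are 7/2 and 7√57/2, so the volume ratio is (1/√57)^57 = 57^{-57/2} ≈ 9.06915e-51.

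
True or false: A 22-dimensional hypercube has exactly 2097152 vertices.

False. The 22-cube has 2^22 = 4194304 vertices.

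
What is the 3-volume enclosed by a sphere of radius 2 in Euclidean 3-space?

V = 32·π/3 ≈ 33.5103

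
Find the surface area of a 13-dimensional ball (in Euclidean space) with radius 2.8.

S_13(2.8) = 2·π^(13/2)·(2.8)^12 / Γ(13/2) ≈ 2.74904e+06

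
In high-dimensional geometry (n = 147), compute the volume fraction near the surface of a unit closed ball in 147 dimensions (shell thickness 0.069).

1 - (1-0.069)^147 ≈ 0.999973 ≈ 99.997274%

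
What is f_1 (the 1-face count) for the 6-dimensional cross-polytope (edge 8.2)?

An n-cross-polytope has 2^(k+1)·C(n,k+1) k-faces. Here 2^2·C(6,2) = 4·15 = 60.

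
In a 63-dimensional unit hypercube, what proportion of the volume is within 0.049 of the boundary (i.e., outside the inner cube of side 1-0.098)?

The inner cube has side 1-2·0.049 = 0.902 and volume (0.902)^63 ≈ 0.001507, so the shell holds 0.998493 of the volume.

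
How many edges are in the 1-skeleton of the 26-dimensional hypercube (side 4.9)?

Each of the 2^26 = 67108864 vertices has degree 26; total edges = 26·2^26/2 = 872415232.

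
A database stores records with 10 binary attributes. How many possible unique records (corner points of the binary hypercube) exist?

The 10-cube has 2^10 = 1024 vertices.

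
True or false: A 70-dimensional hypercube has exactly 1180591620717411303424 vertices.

True. The 70-cube has 2^70 = 1180591620717411303424 vertices.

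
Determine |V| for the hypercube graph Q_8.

An n-cube has 2^n vertices; for n = 8 that is 2^8 = 256.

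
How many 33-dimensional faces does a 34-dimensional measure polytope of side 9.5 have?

An n-cube has C(n,k)·2^(n-k) k-faces. Here C(34,33)·2^1 = 34·2 = 68.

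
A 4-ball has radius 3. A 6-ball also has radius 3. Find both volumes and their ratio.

V_4(3) ≈ 399.719. V_6(3) ≈ 3767.26. Ratio V_4/V_6 ≈ 0.1061.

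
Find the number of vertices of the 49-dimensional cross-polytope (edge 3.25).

The vertices are ±e_1, ..., ±e_49, so there are 2·49 = 98.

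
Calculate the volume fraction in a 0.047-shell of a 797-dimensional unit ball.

V(inner)/V(outer) = ((1-0.047)/1)^797 ≈ 2.173e-17, so the shell fraction is 1 - 2.173e-17.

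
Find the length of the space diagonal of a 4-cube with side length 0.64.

d = √(0.64² + 0.64² + ... + 0.64²) [4 terms] = √(4·0.64²) = 0.64√4 = 1.28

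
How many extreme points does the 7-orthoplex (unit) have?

An n-cross-polytope has 2n vertices; here n = 7, giving 14.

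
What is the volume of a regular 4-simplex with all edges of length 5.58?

For a regular n-simplex with edge a, V = (a^n / n!)·√((n+1)/2^n). With a=5.58, n=4: V ≈ 22.5814.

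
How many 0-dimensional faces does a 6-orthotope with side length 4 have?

Number of 0-faces = C(6,0) · 2^(6-0) = 1 · 64 = 64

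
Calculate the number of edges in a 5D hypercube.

Number of 1-faces = C(5,1)·2^(5-1) = 5·16 = 80.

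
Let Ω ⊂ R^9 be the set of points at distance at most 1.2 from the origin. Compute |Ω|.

The n-ball volume is π^(n/2)·r^n/Γ(n/2+1). With n=9, r=1.2: V ≈ 17.0196.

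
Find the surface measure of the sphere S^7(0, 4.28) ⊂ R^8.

S = n·V_n(r)/r = 8·V_8(4.28)/4.28 (volume-to-surface relation), giving 854249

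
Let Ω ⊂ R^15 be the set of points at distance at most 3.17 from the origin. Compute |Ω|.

Volume = π^{15/2}·(3.17)^15/Γ(17/2) ≈ 1.25118e+07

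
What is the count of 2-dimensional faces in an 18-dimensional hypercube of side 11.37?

f_2(18-cube) = (18 choose 2) · 2^16 = 10027008.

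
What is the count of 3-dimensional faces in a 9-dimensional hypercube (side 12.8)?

An n-cube has C(n,k)·2^(n-k) k-faces. Here C(9,3)·2^6 = 84·64 = 5376.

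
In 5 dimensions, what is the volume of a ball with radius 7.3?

The n-ball volume is π^(n/2)·r^n/Γ(n/2+1). With n=5, r=7.3: V ≈ 109122.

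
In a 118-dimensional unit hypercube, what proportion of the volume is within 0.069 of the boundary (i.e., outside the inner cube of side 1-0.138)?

The inner cube has side 1-2·0.069 = 0.862 and volume (0.862)^118 ≈ 2.454e-08, so the shell holds 0.9999999755 of the volume.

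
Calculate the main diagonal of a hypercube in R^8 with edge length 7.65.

||(7.65,7.65,...,7.65)|| = √(8)·7.65 ≈ 21.6375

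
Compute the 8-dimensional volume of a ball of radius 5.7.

The n-ball volume is π^(n/2)·r^n/Γ(n/2+1). With n=8, r=5.7: V ≈ 4.52259e+06.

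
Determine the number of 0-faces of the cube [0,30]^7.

Choose 0 of 7 axes to span the face (C(7,0) = 1 way), then fix each of the remaining 7 coordinates at one of its two extreme values (2^7 = 128 ways): 1·128 = 128.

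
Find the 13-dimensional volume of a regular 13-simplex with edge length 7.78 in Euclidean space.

V_13 = √(14) · 7.78^13 / (13! · 2^(13/2)) ≈ 2.53994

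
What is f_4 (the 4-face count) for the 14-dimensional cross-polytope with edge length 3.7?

Each 4-face is the convex hull of 5 vertices, one chosen as ±e_i from each of 5 distinct axes: 2^5·C(14,5) = 64064.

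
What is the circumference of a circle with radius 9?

|∂B_2(9)| = 2πr = 2π·9 ≈ 56.5487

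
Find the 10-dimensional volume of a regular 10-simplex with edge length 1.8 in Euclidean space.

V = (1.8^10 / 10!) · √((10+1) / 2^10) ≈ 1.01978e-05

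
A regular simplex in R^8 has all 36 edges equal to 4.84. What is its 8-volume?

V = (4.84^8 / 8!) · √((8+1) / 2^8) ≈ 1.40037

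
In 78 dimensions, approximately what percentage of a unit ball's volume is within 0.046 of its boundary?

1 - (1-0.046)^78 ≈ 0.974604 ≈ 97.46%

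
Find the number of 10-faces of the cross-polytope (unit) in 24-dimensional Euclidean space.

f_10(24-orthoplex) = 2^11 · (24 choose 11) = 5112102912.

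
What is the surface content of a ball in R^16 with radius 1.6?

The surface area of an n-ball is 2π^(n/2) r^(n-1) / Γ(n/2). For n=16, r=1.6: 4341.08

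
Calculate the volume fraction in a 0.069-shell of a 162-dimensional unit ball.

V(inner)/V(outer) = ((1-0.069)/1)^162 ≈ 9.329e-06, so the shell fraction is 0.999991.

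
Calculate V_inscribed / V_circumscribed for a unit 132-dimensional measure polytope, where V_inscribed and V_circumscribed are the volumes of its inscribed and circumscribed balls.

Volume scales as r^n, and r_in/r_out = 1/√132, giving (1/√132)^132 ≈ 1.10185e-140.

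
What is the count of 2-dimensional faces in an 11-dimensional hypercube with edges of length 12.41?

Choose 2 of 11 axes to span the face (C(11,2) = 55 ways), then fix each of the remaining 9 coordinates at one of its two extreme values (2^9 = 512 ways): 55·512 = 28160.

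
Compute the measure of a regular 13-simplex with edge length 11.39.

Volume = 11.39^13 · √(14/2^13) / 13! ≈ 360.493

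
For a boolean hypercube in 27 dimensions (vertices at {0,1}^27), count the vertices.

The 27-cube has 2^27 = 134217728 vertices.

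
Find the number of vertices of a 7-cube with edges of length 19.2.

Number of vertices = 2^7 = 128.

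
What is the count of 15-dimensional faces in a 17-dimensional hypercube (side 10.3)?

f_15(17-cube) = (17 choose 15) · 2^2 = 544.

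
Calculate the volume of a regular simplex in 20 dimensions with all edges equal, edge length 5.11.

For a regular n-simplex with edge a, V = (a^n / n!)·√((n+1)/2^n). With a=5.11, n=20: V ≈ 2.71083e-07.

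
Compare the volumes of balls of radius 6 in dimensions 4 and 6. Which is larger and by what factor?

V_4(6) ≈ 6395.5, V_6(6) ≈ 241105. The 6-ball is larger by a factor of 37.7.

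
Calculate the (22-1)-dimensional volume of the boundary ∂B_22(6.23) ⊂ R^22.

The surface area of an n-ball is 2π^(n/2) r^(n-1) / Γ(n/2). For n=22, r=6.23: 7.83727e+15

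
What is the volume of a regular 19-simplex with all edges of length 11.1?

V = (11.1^19 / 19!) · √((19+1) / 2^19) ≈ 3.68784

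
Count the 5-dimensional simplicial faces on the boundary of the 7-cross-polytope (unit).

Each 5-face is the convex hull of 6 vertices, one chosen as ±e_i from each of 6 distinct axes: 2^6·C(7,6) = 448.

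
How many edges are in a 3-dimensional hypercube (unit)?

An n-cube has C(n,k)·2^(n-k) k-faces. Here C(3,1)·2^2 = 3·4 = 12.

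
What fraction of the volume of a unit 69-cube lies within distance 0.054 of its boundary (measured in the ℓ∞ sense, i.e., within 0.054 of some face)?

1 - (1 - 2·0.054)^69 = 1 - 0.892^69 ≈ 0.999624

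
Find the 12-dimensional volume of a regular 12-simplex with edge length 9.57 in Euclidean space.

V = (9.57^12 / 12!) · √((12+1) / 2^12) ≈ 69.4062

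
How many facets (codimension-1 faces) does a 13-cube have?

Choose 12 of 13 axes to span the face (C(13,12) = 13 ways), then fix each of the remaining 1 coordinate at one of its two extreme values (2^1 = 2 ways): 13·2 = 26.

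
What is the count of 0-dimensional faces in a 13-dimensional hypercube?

An n-cube has C(n,k)·2^(n-k) k-faces. Here C(13,0)·2^13 = 1·8192 = 8192.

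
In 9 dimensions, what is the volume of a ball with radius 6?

V = 11943936·π^4/35 ≈ 3.32414e+07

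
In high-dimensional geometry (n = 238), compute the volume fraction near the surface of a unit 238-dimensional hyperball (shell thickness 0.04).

1 - (1-0.04)^238 ≈ 0.99994 ≈ 99.9940%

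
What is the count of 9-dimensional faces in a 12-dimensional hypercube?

Number of 9-faces = C(12,9) · 2^(12-9) = 220 · 8 = 1760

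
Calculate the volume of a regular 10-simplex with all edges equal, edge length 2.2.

Volume = 2.2^10 · √(11/2^10) / 10! ≈ 7.58595e-05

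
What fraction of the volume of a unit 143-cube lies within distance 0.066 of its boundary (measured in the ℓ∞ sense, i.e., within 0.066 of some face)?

1 - (1 - 2·0.066)^143 = 1 - 0.868^143 ≈ 0.9999999984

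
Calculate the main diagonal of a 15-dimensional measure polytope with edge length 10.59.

d = √(10.59² + 10.59² + ... + 10.59²) [15 terms] = √(15·10.59²) = 10.59√15 ≈ 41.0149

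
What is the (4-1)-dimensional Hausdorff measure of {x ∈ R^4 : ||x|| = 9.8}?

S_4(9.8) = 2·π^(4/2)·(9.8)^3 / Γ(4/2) ≈ 18578.4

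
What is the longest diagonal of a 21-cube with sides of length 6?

||(6,6,...,6)|| = √(21)·6 ≈ 27.4955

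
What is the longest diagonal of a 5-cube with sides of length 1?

Diagonal = √5 · 1 ≈ 2.23607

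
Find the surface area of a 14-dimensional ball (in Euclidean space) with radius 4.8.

The surface area of an n-ball is 2π^(n/2) r^(n-1) / Γ(n/2). For n=14, r=4.8: 6.02397e+09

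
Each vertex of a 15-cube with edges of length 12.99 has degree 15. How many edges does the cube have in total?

The 15-cube has n·2^(n-1) = 15·2^14 = 15·16384 = 245760 edges.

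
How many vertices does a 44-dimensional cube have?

Each vertex is a binary string of length 44, so there are 2^44 = 17592186044416.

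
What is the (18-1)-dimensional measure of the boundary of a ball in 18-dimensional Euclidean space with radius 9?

The surface area of an n-ball is 2π^(n/2) r^(n-1) / Γ(n/2). For n=18, r=9: 1853020188851841·π^9/2240 ≈ 2.46593e+16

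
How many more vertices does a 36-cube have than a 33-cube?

The 36-cube has 2^36 = 68719476736 vertices. The 33-cube has 2^33 = 8589934592 vertices. Difference: 68719476736 - 8589934592 = 60129542144.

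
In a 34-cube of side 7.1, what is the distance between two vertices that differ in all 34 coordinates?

||(7.1,7.1,...,7.1)|| = √(34)·7.1 ≈ 41.3998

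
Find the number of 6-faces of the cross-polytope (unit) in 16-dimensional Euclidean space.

Each 6-face is the convex hull of 7 vertices, one chosen as ±e_i from each of 7 distinct axes: 2^7·C(16,7) = 1464320.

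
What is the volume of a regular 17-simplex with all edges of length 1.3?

For a regular n-simplex with edge a, V = (a^n / n!)·√((n+1)/2^n). With a=1.3, n=17: V ≈ 2.85003e-15.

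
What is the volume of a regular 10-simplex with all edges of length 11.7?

V = (11.7^10 / 10!) · √((10+1) / 2^10) ≈ 1372.91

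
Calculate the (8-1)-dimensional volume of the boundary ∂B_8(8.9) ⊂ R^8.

The surface area of an n-ball is 2π^(n/2) r^(n-1) / Γ(n/2). For n=8, r=8.9: 1.43618e+08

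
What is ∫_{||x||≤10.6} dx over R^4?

Volume = π^{4/2}·(10.6)^4/Γ(3) ≈ 62300.7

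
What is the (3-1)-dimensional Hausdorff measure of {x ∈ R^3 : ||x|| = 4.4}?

S_3(4.4) = 2·π^(3/2)·(4.4)^2 / Γ(3/2) = 4πr² = 4π·(4.4)² ≈ 243.285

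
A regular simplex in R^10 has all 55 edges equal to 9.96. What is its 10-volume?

Volume = 9.96^10 · √(11/2^10) / 10! ≈ 274.395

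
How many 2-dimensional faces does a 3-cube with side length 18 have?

Choose 2 of 3 axes to span the face (C(3,2) = 3 ways), then fix each of the remaining 1 coordinate at one of its two extreme values (2^1 = 2 ways): 3·2 = 6.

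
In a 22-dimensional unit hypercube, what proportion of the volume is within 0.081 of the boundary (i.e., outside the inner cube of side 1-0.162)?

Shell fraction = 1 - (1-0.162)^22 ≈ 0.979518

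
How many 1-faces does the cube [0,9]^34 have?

Number of 1-faces = C(34,1)·2^(34-1) = 34·8589934592 = 292057776128.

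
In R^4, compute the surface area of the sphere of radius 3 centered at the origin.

S_4(3) = 2·π^(4/2)·(3)^3 / Γ(4/2) = 54·π^2 ≈ 532.959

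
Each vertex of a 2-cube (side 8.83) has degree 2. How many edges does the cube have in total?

The 2-cube has n·2^(n-1) = 2·2^1 = 2·2 = 4 edges.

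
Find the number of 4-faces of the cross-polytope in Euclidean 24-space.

An n-cross-polytope has 2^(k+1)·C(n,k+1) k-faces. Here 2^5·C(24,5) = 32·42504 = 1360128.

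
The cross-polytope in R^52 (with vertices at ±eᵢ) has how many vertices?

The 52-dimensional cross-polytope has 2n = 2·52 = 104 vertices.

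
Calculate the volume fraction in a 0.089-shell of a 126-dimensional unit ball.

V(inner)/V(outer) = ((1-0.089)/1)^126 ≈ 7.931e-06, so the shell fraction is 0.999992.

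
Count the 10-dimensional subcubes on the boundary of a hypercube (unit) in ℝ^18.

Choose 10 of 18 axes to span the face (C(18,10) = 43758 ways), then fix each of the remaining 8 coordinates at one of its two extreme values (2^8 = 256 ways): 43758·256 = 11202048.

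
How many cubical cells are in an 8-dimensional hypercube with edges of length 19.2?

An n-cube has C(n,k)·2^(n-k) k-faces. Here C(8,3)·2^5 = 56·32 = 1792.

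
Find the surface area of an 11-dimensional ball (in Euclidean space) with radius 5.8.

|∂B_11(5.8)| ≈ 8.92848e+08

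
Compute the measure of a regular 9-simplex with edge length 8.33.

V_9 = √(10) · 8.33^9 / (9! · 2^(9/2)) ≈ 74.3716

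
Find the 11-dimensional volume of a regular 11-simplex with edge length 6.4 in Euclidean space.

Volume = 6.4^11 · √(12/2^11) / 11! ≈ 1.41498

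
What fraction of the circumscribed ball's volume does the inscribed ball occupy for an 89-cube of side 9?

The radii are 9/2 and 9√89/2, so the volume ratio is (1/√89)^89 = 89^{-89/2} ≈ 1.78708e-87.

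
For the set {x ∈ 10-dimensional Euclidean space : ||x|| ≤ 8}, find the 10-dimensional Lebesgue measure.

The n-ball volume is π^(n/2)·r^n/Γ(n/2+1). With n=10, r=8: V = 134217728·π^5/15 ≈ 2.73822e+09.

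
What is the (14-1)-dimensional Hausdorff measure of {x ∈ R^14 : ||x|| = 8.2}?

S_14(8.2) = 2·π^(14/2)·(8.2)^13 / Γ(14/2) ≈ 6.35809e+12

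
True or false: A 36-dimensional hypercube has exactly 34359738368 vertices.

False. The 36-cube has 2^36 = 68719476736 vertices.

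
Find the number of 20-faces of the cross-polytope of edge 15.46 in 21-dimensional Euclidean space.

Each 20-face is the convex hull of 21 vertices, one chosen as ±e_i from each of 21 distinct axes: 2^21·C(21,21) = 2097152.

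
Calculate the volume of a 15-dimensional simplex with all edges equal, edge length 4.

V = (4^15 / 15!) · √((15+1) / 2^15) ≈ 1.81441e-05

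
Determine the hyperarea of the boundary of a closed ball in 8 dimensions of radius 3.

S_8(3) = 2·π^(8/2)·(3)^7 / Γ(8/2) = 729·π^4 ≈ 71011.2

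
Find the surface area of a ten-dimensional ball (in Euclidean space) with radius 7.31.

S_10(7.31) = 2·π^(10/2)·(7.31)^9 / Γ(10/2) ≈ 1.51993e+09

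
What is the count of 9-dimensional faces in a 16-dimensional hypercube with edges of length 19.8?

An n-cube has C(n,k)·2^(n-k) k-faces. Here C(16,9)·2^7 = 11440·128 = 1464320.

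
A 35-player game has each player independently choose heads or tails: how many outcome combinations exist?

Number of vertices = 2^35 = 34359738368.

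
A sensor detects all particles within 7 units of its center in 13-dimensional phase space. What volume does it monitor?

V = 1771684761728·π^6/19305 ≈ 8.82299e+10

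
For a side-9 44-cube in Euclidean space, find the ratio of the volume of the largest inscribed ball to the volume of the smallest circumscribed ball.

V_in/V_out = n^(-n/2) = 44^(-44/2) ≈ 6.98299e-37.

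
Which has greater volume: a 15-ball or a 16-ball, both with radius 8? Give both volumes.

V_15(8) ≈ 1.34208e+13. V_16(8) ≈ 6.62397e+13. The 16-ball is larger.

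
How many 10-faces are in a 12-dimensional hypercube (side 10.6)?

Choose 10 of 12 axes to span the face (C(12,10) = 66 ways), then fix each of the remaining 2 coordinates at one of its two extreme values (2^2 = 4 ways): 66·4 = 264.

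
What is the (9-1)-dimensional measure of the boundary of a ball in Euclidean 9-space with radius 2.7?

S_9(2.7) = 2·π^(9/2)·(2.7)^8 / Γ(9/2) ≈ 83843.7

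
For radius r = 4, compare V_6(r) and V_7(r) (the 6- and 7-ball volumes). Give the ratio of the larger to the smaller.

V_6(4) ≈ 21167, V_7(4) ≈ 77410.6. The 7-ball is larger by a factor of 3.657.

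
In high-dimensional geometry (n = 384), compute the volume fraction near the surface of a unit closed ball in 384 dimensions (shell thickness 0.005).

1 - (1-0.005)^384 ≈ 0.854097 ≈ 85.41%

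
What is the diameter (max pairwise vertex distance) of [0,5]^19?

d = √(5² + 5² + ... + 5²) [19 terms] = √(19·5²) = 5√19 ≈ 21.7945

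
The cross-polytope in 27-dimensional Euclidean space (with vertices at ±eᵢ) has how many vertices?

The 27-dimensional cross-polytope has 2n = 2·27 = 54 vertices.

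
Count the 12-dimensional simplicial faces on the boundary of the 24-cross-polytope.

Each 12-face is the convex hull of 13 vertices, one chosen as ±e_i from each of 13 distinct axes: 2^13·C(24,13) = 20448411648.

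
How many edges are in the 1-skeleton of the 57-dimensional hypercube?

Number of 1-faces = C(57,1)·2^(57-1) = 57·72057594037927936 = 4107282860161892352.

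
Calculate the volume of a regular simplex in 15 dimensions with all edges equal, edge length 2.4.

For a regular n-simplex with edge a, V = (a^n / n!)·√((n+1)/2^n). With a=2.4, n=15: V ≈ 8.53108e-09.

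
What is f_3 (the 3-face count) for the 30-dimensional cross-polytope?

Number of 3-faces = 2^(3+1) · C(30,3+1) = 16 · 27405 = 438480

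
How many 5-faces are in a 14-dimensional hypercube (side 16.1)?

Number of 5-faces = C(14,5) · 2^(14-5) = 2002 · 512 = 1025024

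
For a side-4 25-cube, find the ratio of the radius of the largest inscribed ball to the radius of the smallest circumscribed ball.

r_in = 4/2 (half the side); r_out = 4√25/2 (half the diagonal). Ratio = 1/√25 ≈ 0.2.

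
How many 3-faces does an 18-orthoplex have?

An n-cross-polytope has 2^(k+1)·C(n,k+1) k-faces. Here 2^4·C(18,4) = 16·3060 = 48960.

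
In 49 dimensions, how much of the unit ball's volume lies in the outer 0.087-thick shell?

Shell fraction = 1 - (1-0.087)^49 ≈ 0.988437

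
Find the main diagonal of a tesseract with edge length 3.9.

||(3.9,3.9,...,3.9)|| = √(4)·3.9 = 7.8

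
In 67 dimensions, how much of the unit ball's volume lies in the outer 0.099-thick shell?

V(inner)/V(outer) = ((1-0.099)/1)^67 ≈ 0.0009259, so the shell fraction is 0.999074.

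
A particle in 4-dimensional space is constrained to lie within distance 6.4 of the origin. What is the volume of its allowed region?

V_4(6.4) = π^(4/2) · (6.4)^4 / Γ(4/2 + 1) ≈ 8279.22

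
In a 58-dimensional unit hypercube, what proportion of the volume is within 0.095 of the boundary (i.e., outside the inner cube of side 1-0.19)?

Shell fraction = 1 - (1-0.19)^58 ≈ 0.9999950781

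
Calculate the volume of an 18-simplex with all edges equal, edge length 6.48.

V_18 = √(19) · 6.48^18 / (18! · 2^(18/2)) ≈ 0.000539655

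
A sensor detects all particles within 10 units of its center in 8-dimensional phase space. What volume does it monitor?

Volume = π^{8/2}·(10)^8/Γ(5) = 12500000·π^4/3 ≈ 4.05871e+08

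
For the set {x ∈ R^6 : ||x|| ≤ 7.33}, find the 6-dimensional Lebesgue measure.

The n-ball volume is π^(n/2)·r^n/Γ(n/2+1). With n=6, r=7.33: V ≈ 801534.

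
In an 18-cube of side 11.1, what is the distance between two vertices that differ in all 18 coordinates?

d = √(11.1² + 11.1² + ... + 11.1²) [18 terms] = √(18·11.1²) = 11.1√18 ≈ 47.0933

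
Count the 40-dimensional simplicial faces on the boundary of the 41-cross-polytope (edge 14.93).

f_40(41-orthoplex) = 2^41 · (41 choose 41) = 2199023255552.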